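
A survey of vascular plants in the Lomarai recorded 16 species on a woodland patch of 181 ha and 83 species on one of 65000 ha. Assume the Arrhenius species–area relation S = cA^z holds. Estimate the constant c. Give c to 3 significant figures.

z = ln(S₂/S₁) / ln(A₂/A₁) = ln(83/16) / ln(65000/181) = 1.6463 / 5.8836 = 0.2798
c = S₁ / A₁^z = 16 / 181^0.2798 = 16 / 4.283 = 3.736

3.74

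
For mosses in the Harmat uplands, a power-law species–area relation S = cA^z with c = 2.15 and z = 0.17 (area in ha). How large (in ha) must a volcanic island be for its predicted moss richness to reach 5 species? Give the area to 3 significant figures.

5 = 2.15 × A^0.17  ⇒  A^0.17 = 5/2.15 = 2.326
ln A = ln(2.326) / 0.17 = 0.8440 / 0.17 = 4.9645
A = e^4.9645 ≈ 143.2 ha

143 ha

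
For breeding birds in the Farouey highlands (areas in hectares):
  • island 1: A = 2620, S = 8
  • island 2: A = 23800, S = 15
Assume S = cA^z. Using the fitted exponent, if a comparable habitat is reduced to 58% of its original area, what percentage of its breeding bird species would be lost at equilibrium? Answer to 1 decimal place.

z = ln(15/8) / ln(23800/2620) = 0.6286 / 2.2065 = 0.2849
S_new/S_old = (A_new/A_old)^z = 0.58^0.2849 = exp(0.2849 × -0.5447) = 0.8563
Fraction lost = 1 − 0.8563 = 0.1437

14.4%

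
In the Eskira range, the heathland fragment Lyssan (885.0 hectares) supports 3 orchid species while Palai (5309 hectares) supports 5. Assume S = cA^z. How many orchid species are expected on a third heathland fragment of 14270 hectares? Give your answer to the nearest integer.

z = ln(5/3) / ln(5309/885) = 0.5108 / 1.7916 = 0.2851
c = 3 / 885^0.2851 = 3 / 6.922 = 0.4334
S₃ = 0.4334 × 14270^0.2851 = 0.4334 × 15.29 ≈ 6.628

7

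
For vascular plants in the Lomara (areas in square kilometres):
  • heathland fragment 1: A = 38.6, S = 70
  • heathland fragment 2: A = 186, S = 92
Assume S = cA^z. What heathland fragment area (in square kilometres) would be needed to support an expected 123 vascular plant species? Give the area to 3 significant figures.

989 square kilometres

z = ln(92/70) / ln(186/38.6) = 0.2733 / 1.5725 = 0.1738
c = 70 / 38.6^0.1738 = 70 / 1.887 = 37.1
A = (123/37.1)^(1/0.1738) ⇒ ln A = ln(3.316)/0.1738 = 6.8966
A = e^6.8966 ≈ 989 square kilometres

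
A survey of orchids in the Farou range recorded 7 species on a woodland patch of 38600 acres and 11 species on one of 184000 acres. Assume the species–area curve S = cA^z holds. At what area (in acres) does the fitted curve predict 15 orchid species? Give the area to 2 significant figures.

540000 acres

z = ln(11/7) / ln(184000/38600) = 0.4520 / 1.5617 = 0.2894
c = 7 / 38600^0.2894 = 7 / 21.25 = 0.3293
A = (15/0.3293)^(1/0.2894) ⇒ ln A = ln(45.55)/0.2894 = 13.1943
A = e^13.1943 ≈ 537308 acres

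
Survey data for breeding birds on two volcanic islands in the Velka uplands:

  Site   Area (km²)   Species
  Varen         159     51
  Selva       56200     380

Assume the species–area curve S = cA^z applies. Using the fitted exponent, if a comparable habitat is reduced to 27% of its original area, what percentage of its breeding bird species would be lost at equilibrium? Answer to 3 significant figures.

z = ln(380/51) / ln(56200/159) = 2.0083 / 5.8678 = 0.3423
S_new/S_old = (A_new/A_old)^z = 0.27^0.3423 = exp(0.3423 × -1.3093) = 0.6388
Fraction lost = 1 − 0.6388 = 0.3612

36.1%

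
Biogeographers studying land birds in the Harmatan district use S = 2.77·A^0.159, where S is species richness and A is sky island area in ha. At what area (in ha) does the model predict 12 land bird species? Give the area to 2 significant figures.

12 = 2.77 × A^0.159  ⇒  A^0.159 = 12/2.77 = 4.332
ln A = ln(4.332) / 0.159 = 1.4661 / 0.159 = 9.2205
A = e^9.2205 ≈ 10102 ha

10000 ha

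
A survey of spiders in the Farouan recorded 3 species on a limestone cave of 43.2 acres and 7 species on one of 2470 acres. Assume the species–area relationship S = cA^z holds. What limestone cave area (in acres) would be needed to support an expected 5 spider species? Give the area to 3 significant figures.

495 acres

z = ln(7/3) / ln(2470/43.2) = 0.8473 / 4.0461 = 0.2094
c = 3 / 43.2^0.2094 = 3 / 2.2 = 1.363
A = (5/1.363)^(1/0.2094) ⇒ ln A = ln(3.667)/0.2094 = 6.2052
A = e^6.2052 ≈ 495.3 acres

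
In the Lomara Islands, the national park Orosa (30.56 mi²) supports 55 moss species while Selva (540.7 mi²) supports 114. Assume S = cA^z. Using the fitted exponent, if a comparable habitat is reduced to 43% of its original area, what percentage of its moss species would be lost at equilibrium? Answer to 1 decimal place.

z = ln(114/55) / ln(540.7/30.56) = 0.7289 / 2.8732 = 0.2537
S_new/S_old = (A_new/A_old)^z = 0.43^0.2537 = exp(0.2537 × -0.8440) = 0.8073
Fraction lost = 1 − 0.8073 = 0.1927

19.3%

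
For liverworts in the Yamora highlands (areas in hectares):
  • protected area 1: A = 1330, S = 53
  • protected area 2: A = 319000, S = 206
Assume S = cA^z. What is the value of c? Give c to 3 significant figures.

z = ln(S₂/S₁) / ln(A₂/A₁) = ln(206/53) / ln(319000/1330) = 1.3576 / 5.4800 = 0.2477
c = S₁ / A₁^z = 53 / 1330^0.2477 = 53 / 5.941 = 8.921

8.92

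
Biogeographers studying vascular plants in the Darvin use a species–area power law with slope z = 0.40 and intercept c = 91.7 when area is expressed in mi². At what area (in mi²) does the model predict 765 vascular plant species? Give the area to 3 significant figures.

765 = 91.7 × A^0.4  ⇒  A^0.4 = 765/91.7 = 8.342
ln A = ln(8.342) / 0.4 = 2.1214 / 0.4 = 5.3034
A = e^5.3034 ≈ 201 mi²

201 mi²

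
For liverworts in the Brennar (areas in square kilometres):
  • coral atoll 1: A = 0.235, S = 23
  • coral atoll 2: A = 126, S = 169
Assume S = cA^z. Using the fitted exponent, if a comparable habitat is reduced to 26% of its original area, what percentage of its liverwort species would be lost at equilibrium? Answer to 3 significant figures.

z = ln(169/23) / ln(126/0.235) = 1.9944 / 6.2845 = 0.3174
S_new/S_old = (A_new/A_old)^z = 0.26^0.3174 = exp(0.3174 × -1.3471) = 0.6521
Fraction lost = 1 − 0.6521 = 0.3479

34.8%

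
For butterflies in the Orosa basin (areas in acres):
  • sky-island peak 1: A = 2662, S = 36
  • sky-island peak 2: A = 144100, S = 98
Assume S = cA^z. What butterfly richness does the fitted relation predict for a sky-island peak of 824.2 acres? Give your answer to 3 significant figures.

26.8

z = ln(98/36) / ln(144100/2662) = 1.0014 / 3.9914 = 0.2509
c = 36 / 2662^0.2509 = 36 / 7.234 = 4.976
S₃ = 4.976 × 824.2^0.2509 = 4.976 × 5.391 ≈ 26.83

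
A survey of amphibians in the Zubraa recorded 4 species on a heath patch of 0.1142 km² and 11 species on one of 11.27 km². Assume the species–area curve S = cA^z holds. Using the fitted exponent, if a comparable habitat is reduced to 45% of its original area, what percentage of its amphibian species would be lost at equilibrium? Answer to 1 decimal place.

z = ln(11/4) / ln(11.27/0.1142) = 1.0116 / 4.5919 = 0.2203
S_new/S_old = (A_new/A_old)^z = 0.45^0.2203 = exp(0.2203 × -0.7985) = 0.8387
Fraction lost = 1 − 0.8387 = 0.1613

16.1%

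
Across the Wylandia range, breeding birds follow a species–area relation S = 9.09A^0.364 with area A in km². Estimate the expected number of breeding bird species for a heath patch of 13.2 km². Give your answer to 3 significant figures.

S = 9.09 × 13.2^0.364 = 9.09 × 2.558 ≈ 23.25

23.3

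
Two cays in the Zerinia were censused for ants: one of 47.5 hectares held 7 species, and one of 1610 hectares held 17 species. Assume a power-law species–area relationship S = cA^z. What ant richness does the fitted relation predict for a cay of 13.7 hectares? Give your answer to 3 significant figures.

5.12

z = ln(17/7) / ln(1610/47.5) = 0.8873 / 3.5233 = 0.2518
c = 7 / 47.5^0.2518 = 7 / 2.644 = 2.648
S₃ = 2.648 × 13.7^0.2518 = 2.648 × 1.933 ≈ 5.118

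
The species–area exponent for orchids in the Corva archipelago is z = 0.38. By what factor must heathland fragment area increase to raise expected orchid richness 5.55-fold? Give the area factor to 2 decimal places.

(A₂/A₁)^0.38 = 5.55, so A₂/A₁ = 5.55^(1/0.38) = 5.55^2.632
ln(A₂/A₁) = ln 5.55 / 0.38 = 1.7138 / 0.38 = 4.5100
A₂/A₁ = e^4.5100 ≈ 90.92

90.92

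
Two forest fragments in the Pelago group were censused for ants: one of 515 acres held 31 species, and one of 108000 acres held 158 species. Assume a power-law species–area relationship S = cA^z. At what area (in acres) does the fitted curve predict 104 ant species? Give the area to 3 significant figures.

z = ln(158/31) / ln(108000/515) = 1.6286 / 5.3457 = 0.3047
c = 31 / 515^0.3047 = 31 / 6.701 = 4.626
A = (104/4.626)^(1/0.3047) ⇒ ln A = ln(22.48)/0.3047 = 10.2172
A = e^10.2172 ≈ 27369 acres

27400 acres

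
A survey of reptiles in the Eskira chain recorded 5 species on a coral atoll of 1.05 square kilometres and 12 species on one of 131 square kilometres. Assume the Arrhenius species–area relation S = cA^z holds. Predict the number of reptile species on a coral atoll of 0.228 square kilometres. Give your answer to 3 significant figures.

z = ln(12/5) / ln(131/1.05) = 0.8755 / 4.8264 = 0.1814
c = 5 / 1.05^0.1814 = 5 / 1.009 = 4.956
S₃ = 4.956 × 0.228^0.1814 = 4.956 × 0.7648 ≈ 3.79

3.79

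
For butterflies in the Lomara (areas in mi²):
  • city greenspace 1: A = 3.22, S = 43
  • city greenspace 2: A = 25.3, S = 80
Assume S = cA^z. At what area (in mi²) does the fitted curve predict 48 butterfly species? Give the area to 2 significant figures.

z = ln(80/43) / ln(25.3/3.22) = 0.6208 / 2.0614 = 0.3012
c = 43 / 3.22^0.3012 = 43 / 1.422 = 30.24
A = (48/30.24)^(1/0.3012) ⇒ ln A = ln(1.588)/0.3012 = 1.5346
A = e^1.5346 ≈ 4.64 mi²

4.6 mi²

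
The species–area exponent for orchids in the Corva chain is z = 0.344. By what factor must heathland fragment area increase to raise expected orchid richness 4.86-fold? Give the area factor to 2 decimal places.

99.09

(A₂/A₁)^0.344 = 4.86, so A₂/A₁ = 4.86^(1/0.344) = 4.86^2.907
ln(A₂/A₁) = ln 4.86 / 0.344 = 1.5810 / 0.344 = 4.5960
A₂/A₁ = e^4.5960 ≈ 99.09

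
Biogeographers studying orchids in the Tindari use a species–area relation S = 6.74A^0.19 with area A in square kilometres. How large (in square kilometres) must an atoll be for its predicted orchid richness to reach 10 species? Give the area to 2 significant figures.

10 = 6.74 × A^0.19  ⇒  A^0.19 = 10/6.74 = 1.484
ln A = ln(1.484) / 0.19 = 0.3945 / 0.19 = 2.0764
A = e^2.0764 ≈ 7.976 square kilometres

8.0 square kilometres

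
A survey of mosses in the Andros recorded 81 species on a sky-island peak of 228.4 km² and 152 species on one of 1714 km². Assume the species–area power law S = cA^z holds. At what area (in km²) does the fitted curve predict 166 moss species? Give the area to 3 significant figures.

z = ln(152/81) / ln(1714/228.4) = 0.6294 / 2.0155 = 0.3123
c = 81 / 228.4^0.3123 = 81 / 5.453 = 14.85
A = (166/14.85)^(1/0.3123) ⇒ ln A = ln(11.17)/0.3123 = 7.7287
A = e^7.7287 ≈ 2273 km²

2270 km²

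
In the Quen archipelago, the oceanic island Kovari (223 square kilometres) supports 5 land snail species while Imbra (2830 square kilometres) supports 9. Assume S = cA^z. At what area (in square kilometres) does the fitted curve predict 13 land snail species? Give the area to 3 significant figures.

z = ln(9/5) / ln(2830/223) = 0.5878 / 2.5409 = 0.2313
c = 5 / 223^0.2313 = 5 / 3.493 = 1.431
A = (13/1.431)^(1/0.2313) ⇒ ln A = ln(9.083)/0.2313 = 9.5376
A = e^9.5376 ≈ 13872 square kilometres

13900 square kilometres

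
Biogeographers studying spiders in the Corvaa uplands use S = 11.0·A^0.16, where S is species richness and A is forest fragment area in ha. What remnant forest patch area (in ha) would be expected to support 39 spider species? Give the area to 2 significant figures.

39 = 11 × A^0.16  ⇒  A^0.16 = 39/11 = 3.545
ln A = ln(3.545) / 0.16 = 1.2657 / 0.16 = 7.9104
A = e^7.9104 ≈ 2726 ha

2700 ha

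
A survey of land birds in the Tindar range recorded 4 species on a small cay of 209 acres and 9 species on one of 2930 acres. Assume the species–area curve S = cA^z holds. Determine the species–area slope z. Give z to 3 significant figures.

Taking logs: ln S = ln c + z ln A, so z = (ln S₂ − ln S₁)/(ln A₂ − ln A₁).
z = ln(9/4) / ln(2930/209) = ln(2.25) / ln(14.02) = 0.8109 / 2.6404 = 0.3071

0.307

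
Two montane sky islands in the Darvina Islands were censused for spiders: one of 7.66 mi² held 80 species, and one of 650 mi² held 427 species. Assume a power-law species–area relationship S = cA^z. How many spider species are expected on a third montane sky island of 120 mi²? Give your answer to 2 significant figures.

230

z = ln(427/80) / ln(650/7.66) = 1.6748 / 4.4410 = 0.3771
c = 80 / 7.66^0.3771 = 80 / 2.155 = 37.12
S₃ = 37.12 × 120^0.3771 = 37.12 × 6.083 ≈ 225.8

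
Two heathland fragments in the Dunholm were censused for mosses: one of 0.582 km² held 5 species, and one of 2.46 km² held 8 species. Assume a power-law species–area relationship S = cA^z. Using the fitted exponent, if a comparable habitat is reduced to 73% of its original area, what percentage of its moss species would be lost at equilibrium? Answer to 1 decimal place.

z = ln(8/5) / ln(2.46/0.582) = 0.4700 / 1.4414 = 0.3261
S_new/S_old = (A_new/A_old)^z = 0.73^0.3261 = exp(0.3261 × -0.3147) = 0.9025
Fraction lost = 1 − 0.9025 = 0.09753

9.8%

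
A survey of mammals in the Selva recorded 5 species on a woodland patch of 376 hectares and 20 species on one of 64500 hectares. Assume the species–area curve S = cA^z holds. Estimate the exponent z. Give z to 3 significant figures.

0.269

Taking logs: ln S = ln c + z ln A, so z = (ln S₂ − ln S₁)/(ln A₂ − ln A₁).
z = ln(20/5) / ln(64500/376) = ln(4) / ln(171.5) = 1.3863 / 5.1448 = 0.2695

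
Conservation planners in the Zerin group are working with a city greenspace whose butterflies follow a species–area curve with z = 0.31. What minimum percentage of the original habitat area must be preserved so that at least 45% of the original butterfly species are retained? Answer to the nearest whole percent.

8%

Need (A_new/A_old)^0.31 = 0.45, so A_new/A_old = 0.45^(1/0.31) = 0.45^3.226
ln(A_new/A_old) = ln 0.45 / 0.31 = -0.7985 / 0.31 = -2.5758
A_new/A_old = e^-2.5758 ≈ 0.07609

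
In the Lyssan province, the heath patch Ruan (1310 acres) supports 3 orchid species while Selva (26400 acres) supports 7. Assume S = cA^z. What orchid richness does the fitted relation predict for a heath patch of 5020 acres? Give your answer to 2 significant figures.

z = ln(7/3) / ln(26400/1310) = 0.8473 / 3.0033 = 0.2821
c = 3 / 1310^0.2821 = 3 / 7.576 = 0.396
S₃ = 0.396 × 5020^0.2821 = 0.396 × 11.07 ≈ 4.382

4.4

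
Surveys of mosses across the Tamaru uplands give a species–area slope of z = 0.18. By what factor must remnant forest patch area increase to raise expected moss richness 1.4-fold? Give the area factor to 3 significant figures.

6.48

(A₂/A₁)^0.18 = 1.4, so A₂/A₁ = 1.4^(1/0.18) = 1.4^5.556
ln(A₂/A₁) = ln 1.4 / 0.18 = 0.3365 / 0.18 = 1.8693
A₂/A₁ = e^1.8693 ≈ 6.484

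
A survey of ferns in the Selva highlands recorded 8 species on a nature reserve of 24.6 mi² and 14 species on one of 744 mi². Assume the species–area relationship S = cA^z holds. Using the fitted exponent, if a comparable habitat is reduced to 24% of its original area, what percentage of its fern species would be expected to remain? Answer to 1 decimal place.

79.1%

z = ln(14/8) / ln(744/24.6) = 0.5596 / 3.4093 = 0.1641
S_new/S_old = (A_new/A_old)^z = 0.24^0.1641 = exp(0.1641 × -1.4271) = 0.7912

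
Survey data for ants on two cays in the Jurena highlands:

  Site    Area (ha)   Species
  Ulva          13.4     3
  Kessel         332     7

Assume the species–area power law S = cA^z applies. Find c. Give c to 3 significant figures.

z = ln(S₂/S₁) / ln(A₂/A₁) = ln(7/3) / ln(332/13.4) = 0.8473 / 3.2099 = 0.2640
c = S₁ / A₁^z = 3 / 13.4^0.2640 = 3 / 1.984 = 1.512

1.51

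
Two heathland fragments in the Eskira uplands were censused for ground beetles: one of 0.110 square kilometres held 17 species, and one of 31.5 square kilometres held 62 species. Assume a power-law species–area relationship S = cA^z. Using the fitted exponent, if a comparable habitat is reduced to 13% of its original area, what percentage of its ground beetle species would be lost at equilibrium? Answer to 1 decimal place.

z = ln(62/17) / ln(31.5/0.11) = 1.2939 / 5.6573 = 0.2287
S_new/S_old = (A_new/A_old)^z = 0.13^0.2287 = exp(0.2287 × -2.0402) = 0.6271
Fraction lost = 1 − 0.6271 = 0.3729

37.3%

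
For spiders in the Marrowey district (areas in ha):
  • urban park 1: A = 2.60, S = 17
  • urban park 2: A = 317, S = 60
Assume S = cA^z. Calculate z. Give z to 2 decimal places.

Taking logs: ln S = ln c + z ln A, so z = (ln S₂ − ln S₁)/(ln A₂ − ln A₁).
z = ln(60/17) / ln(317/2.6) = ln(3.529) / ln(121.9) = 1.2611 / 4.8034 = 0.2626

0.26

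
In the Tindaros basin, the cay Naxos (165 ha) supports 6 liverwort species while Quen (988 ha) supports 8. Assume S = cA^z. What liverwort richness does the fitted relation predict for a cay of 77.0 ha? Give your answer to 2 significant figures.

z = ln(8/6) / ln(988/165) = 0.2877 / 1.7897 = 0.1607
c = 6 / 165^0.1607 = 6 / 2.272 = 2.641
S₃ = 2.641 × 77^0.1607 = 2.641 × 2.01 ≈ 5.308

5.3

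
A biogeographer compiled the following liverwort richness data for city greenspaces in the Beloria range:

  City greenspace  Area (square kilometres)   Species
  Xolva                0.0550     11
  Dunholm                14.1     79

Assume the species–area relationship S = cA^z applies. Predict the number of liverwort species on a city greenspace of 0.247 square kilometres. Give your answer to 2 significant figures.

19

z = ln(79/11) / ln(14.1/0.055) = 1.9716 / 5.5466 = 0.3555
c = 11 / 0.055^0.3555 = 11 / 0.3567 = 30.84
S₃ = 30.84 × 0.247^0.3555 = 30.84 × 0.6083 ≈ 18.76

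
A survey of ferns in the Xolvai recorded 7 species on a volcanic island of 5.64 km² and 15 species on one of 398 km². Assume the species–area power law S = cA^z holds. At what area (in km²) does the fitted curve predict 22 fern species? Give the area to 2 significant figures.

z = ln(15/7) / ln(398/5.64) = 0.7621 / 4.2566 = 0.1791
c = 7 / 5.64^0.1791 = 7 / 1.363 = 5.135
A = (22/5.135)^(1/0.1791) ⇒ ln A = ln(4.284)/0.1791 = 8.1255
A = e^8.1255 ≈ 3379 km²

3400 km²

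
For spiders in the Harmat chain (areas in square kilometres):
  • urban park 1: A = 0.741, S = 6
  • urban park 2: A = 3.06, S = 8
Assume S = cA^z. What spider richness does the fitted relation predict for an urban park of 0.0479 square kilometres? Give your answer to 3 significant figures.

3.44

z = ln(8/6) / ln(3.06/0.741) = 0.2877 / 1.4182 = 0.2029
c = 6 / 0.741^0.2029 = 6 / 0.941 = 6.376
S₃ = 6.376 × 0.0479^0.2029 = 6.376 × 0.5399 ≈ 3.442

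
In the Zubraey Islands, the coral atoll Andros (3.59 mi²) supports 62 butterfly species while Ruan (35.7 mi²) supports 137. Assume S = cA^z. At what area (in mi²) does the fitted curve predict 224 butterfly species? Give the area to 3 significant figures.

z = ln(137/62) / ln(35.7/3.59) = 0.7928 / 2.2970 = 0.3452
c = 62 / 3.59^0.3452 = 62 / 1.555 = 39.88
A = (224/39.88)^(1/0.3452) ⇒ ln A = ln(5.616)/0.3452 = 4.9996
A = e^4.9996 ≈ 148.4 mi²

148 mi²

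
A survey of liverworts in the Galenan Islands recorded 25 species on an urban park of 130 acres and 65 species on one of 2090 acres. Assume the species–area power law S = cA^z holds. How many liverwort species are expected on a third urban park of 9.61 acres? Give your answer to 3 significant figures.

10.2

z = ln(65/25) / ln(2090/130) = 0.9555 / 2.7774 = 0.3440
c = 25 / 130^0.3440 = 25 / 5.337 = 4.685
S₃ = 4.685 × 9.61^0.3440 = 4.685 × 2.178 ≈ 10.2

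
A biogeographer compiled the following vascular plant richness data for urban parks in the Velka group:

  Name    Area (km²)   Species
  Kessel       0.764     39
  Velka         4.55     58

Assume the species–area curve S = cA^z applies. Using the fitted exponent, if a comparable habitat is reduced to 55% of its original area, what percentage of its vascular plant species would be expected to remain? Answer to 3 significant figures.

87.5%

z = ln(58/39) / ln(4.55/0.764) = 0.3969 / 1.7843 = 0.2224
S_new/S_old = (A_new/A_old)^z = 0.55^0.2224 = exp(0.2224 × -0.5978) = 0.8755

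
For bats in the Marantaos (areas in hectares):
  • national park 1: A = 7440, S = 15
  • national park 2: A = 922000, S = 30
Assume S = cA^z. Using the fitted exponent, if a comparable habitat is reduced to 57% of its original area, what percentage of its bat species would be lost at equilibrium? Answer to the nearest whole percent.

z = ln(30/15) / ln(922000/7440) = 0.6931 / 4.8197 = 0.1438
S_new/S_old = (A_new/A_old)^z = 0.57^0.1438 = exp(0.1438 × -0.5621) = 0.9223
Fraction lost = 1 − 0.9223 = 0.07766

8%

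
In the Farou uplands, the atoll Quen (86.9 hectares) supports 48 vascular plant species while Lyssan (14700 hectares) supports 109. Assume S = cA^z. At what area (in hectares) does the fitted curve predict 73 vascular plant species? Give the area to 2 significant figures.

z = ln(109/48) / ln(14700/86.9) = 0.8201 / 5.1308 = 0.1598
c = 48 / 86.9^0.1598 = 48 / 2.041 = 23.51
A = (73/23.51)^(1/0.1598) ⇒ ln A = ln(3.105)/0.1598 = 7.0876
A = e^7.0876 ≈ 1197 hectares

1200 hectares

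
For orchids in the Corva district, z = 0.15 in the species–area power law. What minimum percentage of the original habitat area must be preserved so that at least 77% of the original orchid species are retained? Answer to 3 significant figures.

17.5%

Need (A_new/A_old)^0.15 = 0.77, so A_new/A_old = 0.77^(1/0.15) = 0.77^6.667
ln(A_new/A_old) = ln 0.77 / 0.15 = -0.2614 / 0.15 = -1.7424
A_new/A_old = e^-1.7424 ≈ 0.1751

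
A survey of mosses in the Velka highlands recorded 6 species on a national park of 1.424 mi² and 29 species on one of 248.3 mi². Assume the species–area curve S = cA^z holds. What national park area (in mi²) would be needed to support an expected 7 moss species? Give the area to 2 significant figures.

z = ln(29/6) / ln(248.3/1.424) = 1.5755 / 5.1612 = 0.3053
c = 6 / 1.424^0.3053 = 6 / 1.114 = 5.386
A = (7/5.386)^(1/0.3053) ⇒ ln A = ln(1.3)/0.3053 = 0.8584
A = e^0.8584 ≈ 2.359 mi²

2.4 mi²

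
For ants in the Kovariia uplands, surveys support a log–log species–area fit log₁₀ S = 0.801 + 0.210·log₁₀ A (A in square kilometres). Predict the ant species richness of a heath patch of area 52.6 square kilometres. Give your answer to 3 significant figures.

S = 6.324 × 52.6^0.21
ln S = ln 6.324 + 0.21 × ln 52.6 = 1.8444 + 0.21 × 3.9627 = 2.6765
S = e^2.6765 ≈ 14.53

14.5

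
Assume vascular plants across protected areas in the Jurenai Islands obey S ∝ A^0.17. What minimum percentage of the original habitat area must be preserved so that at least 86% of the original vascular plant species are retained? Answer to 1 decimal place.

Need (A_new/A_old)^0.17 = 0.86, so A_new/A_old = 0.86^(1/0.17) = 0.86^5.882
ln(A_new/A_old) = ln 0.86 / 0.17 = -0.1508 / 0.17 = -0.8872
A_new/A_old = e^-0.8872 ≈ 0.4118

41.2%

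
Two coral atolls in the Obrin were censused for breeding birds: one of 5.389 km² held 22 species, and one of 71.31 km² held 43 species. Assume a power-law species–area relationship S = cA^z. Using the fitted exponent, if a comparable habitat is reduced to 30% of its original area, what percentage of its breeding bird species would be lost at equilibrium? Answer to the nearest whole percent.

27%

z = ln(43/22) / ln(71.31/5.389) = 0.6702 / 2.5827 = 0.2595
S_new/S_old = (A_new/A_old)^z = 0.3^0.2595 = exp(0.2595 × -1.2040) = 0.7317
Fraction lost = 1 − 0.7317 = 0.2683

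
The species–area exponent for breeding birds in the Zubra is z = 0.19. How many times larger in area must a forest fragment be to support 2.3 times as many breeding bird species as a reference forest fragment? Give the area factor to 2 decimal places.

(A₂/A₁)^0.19 = 2.3, so A₂/A₁ = 2.3^(1/0.19) = 2.3^5.263
ln(A₂/A₁) = ln 2.3 / 0.19 = 0.8329 / 0.19 = 4.3837
A₂/A₁ = e^4.3837 ≈ 80.14

80.14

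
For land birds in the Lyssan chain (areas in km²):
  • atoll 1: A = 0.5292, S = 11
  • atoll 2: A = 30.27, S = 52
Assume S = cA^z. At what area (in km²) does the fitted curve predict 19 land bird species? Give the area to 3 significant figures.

2.20 km²

z = ln(52/11) / ln(30.27/0.5292) = 1.5533 / 4.0465 = 0.3839
c = 11 / 0.5292^0.3839 = 11 / 0.7833 = 14.04
A = (19/14.04)^(1/0.3839) ⇒ ln A = ln(1.353)/0.3839 = 0.7874
A = e^0.7874 ≈ 2.198 km²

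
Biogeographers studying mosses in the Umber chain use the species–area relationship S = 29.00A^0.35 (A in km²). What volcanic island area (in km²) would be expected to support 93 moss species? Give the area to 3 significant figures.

93 = 29 × A^0.35  ⇒  A^0.35 = 93/29 = 3.207
ln A = ln(3.207) / 0.35 = 1.1653 / 0.35 = 3.3294
A = e^3.3294 ≈ 27.92 km²

27.9 km²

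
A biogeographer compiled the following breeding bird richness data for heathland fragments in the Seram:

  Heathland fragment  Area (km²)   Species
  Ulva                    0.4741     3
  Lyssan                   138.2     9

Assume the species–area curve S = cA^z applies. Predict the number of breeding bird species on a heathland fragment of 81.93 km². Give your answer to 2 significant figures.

z = ln(9/3) / ln(138.2/0.4741) = 1.0986 / 5.6750 = 0.1936
c = 3 / 0.4741^0.1936 = 3 / 0.8655 = 3.466
S₃ = 3.466 × 81.93^0.1936 = 3.466 × 2.346 ≈ 8.134

8.1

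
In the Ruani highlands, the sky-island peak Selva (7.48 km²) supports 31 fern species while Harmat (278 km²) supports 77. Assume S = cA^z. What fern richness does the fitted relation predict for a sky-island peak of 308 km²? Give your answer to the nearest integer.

z = ln(77/31) / ln(278/7.48) = 0.9098 / 3.6154 = 0.2517
c = 31 / 7.48^0.2517 = 31 / 1.659 = 18.68
S₃ = 18.68 × 308^0.2517 = 18.68 × 4.229 ≈ 79.01

79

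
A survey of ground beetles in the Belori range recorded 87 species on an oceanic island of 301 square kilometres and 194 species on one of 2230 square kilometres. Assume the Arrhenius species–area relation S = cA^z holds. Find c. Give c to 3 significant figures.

8.85

z = ln(S₂/S₁) / ln(A₂/A₁) = ln(194/87) / ln(2230/301) = 0.8020 / 2.0026 = 0.4004
c = S₁ / A₁^z = 87 / 301^0.4004 = 87 / 9.829 = 8.851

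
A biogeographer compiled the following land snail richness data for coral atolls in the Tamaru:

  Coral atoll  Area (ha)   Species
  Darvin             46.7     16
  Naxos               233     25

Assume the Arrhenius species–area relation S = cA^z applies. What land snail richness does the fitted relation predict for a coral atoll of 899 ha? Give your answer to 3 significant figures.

z = ln(25/16) / ln(233/46.7) = 0.4463 / 1.6073 = 0.2777
c = 16 / 46.7^0.2777 = 16 / 2.907 = 5.503
S₃ = 5.503 × 899^0.2777 = 5.503 × 6.609 ≈ 36.37

36.4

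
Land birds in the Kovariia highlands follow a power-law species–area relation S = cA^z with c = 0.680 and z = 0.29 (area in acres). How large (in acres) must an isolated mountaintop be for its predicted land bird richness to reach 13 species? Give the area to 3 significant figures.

26200 acres

13 = 0.68 × A^0.29  ⇒  A^0.29 = 13/0.68 = 19.12
ln A = ln(19.12) / 0.29 = 2.9506 / 0.29 = 10.1745
A = e^10.1745 ≈ 26226 acres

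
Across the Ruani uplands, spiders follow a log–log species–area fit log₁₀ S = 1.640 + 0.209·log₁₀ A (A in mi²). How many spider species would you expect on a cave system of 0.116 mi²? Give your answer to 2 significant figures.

S = 43.65 × 0.116^0.209
ln S = ln 43.65 + 0.209 × ln 0.116 = 3.7762 + 0.209 × -2.1542 = 3.3260
S = e^3.3260 ≈ 27.83

28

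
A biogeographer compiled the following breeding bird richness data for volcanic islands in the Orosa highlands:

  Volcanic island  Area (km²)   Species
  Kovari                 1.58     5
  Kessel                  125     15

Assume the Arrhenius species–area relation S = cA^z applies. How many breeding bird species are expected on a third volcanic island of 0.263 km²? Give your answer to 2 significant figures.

3.2

z = ln(15/5) / ln(125/1.58) = 1.0986 / 4.3709 = 0.2513
c = 5 / 1.58^0.2513 = 5 / 1.122 = 4.457
S₃ = 4.457 × 0.263^0.2513 = 4.457 × 0.7148 ≈ 3.186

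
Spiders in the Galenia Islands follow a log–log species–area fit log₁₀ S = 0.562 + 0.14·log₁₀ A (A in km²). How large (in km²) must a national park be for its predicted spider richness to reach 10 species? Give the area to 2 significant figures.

10 = 3.648 × A^0.14  ⇒  A^0.14 = 10/3.648 = 2.742
ln A = ln(2.742) / 0.14 = 1.0085 / 0.14 = 7.2038
A = e^7.2038 ≈ 1345 km²

1300 km²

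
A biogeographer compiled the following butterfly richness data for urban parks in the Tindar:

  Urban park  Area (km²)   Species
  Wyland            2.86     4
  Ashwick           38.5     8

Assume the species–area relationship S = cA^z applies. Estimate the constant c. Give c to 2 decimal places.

z = ln(S₂/S₁) / ln(A₂/A₁) = ln(8/4) / ln(38.5/2.86) = 0.6931 / 2.5998 = 0.2666
c = S₁ / A₁^z = 4 / 2.86^0.2666 = 4 / 1.323 = 3.023

3.02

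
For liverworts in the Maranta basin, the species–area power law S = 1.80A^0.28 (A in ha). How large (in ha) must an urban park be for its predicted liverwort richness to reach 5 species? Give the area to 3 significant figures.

5 = 1.8 × A^0.28  ⇒  A^0.28 = 5/1.8 = 2.778
ln A = ln(2.778) / 0.28 = 1.0217 / 0.28 = 3.6488
A = e^3.6488 ≈ 38.43 ha

38.4 ha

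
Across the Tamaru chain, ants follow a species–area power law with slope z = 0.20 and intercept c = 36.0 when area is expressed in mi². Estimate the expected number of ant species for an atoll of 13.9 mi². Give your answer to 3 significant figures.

60.9

S = 36 × 13.9^0.2
ln S = ln 36 + 0.2 × ln 13.9 = 3.5835 + 0.2 × 2.6319 = 4.1099
S = e^4.1099 ≈ 60.94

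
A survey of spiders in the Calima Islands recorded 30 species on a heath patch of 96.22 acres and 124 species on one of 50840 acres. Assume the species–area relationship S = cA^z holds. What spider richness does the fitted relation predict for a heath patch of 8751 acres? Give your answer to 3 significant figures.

83.3

z = ln(124/30) / ln(50840/96.22) = 1.4191 / 6.2698 = 0.2263
c = 30 / 96.22^0.2263 = 30 / 2.811 = 10.67
S₃ = 10.67 × 8751^0.2263 = 10.67 × 7.802 ≈ 83.27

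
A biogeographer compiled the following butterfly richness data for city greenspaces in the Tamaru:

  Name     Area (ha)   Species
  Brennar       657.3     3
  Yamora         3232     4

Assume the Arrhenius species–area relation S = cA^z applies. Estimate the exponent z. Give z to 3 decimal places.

Taking logs: ln S = ln c + z ln A, so z = (ln S₂ − ln S₁)/(ln A₂ − ln A₁).
z = ln(4/3) / ln(3232/657.3) = ln(1.333) / ln(4.917) = 0.2877 / 1.5927 = 0.1806

0.181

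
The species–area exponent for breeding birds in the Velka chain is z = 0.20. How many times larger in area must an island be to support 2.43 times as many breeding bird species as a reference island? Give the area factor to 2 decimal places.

(A₂/A₁)^0.2 = 2.43, so A₂/A₁ = 2.43^(1/0.2) = 2.43^5
ln(A₂/A₁) = ln 2.43 / 0.2 = 0.8879 / 0.2 = 4.4395
A₂/A₁ = e^4.4395 ≈ 84.73

84.73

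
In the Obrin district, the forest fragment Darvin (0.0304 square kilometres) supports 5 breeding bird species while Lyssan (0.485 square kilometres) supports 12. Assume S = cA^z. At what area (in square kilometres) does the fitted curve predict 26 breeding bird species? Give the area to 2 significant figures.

z = ln(12/5) / ln(0.485/0.0304) = 0.8755 / 2.7697 = 0.3161
c = 5 / 0.0304^0.3161 = 5 / 0.3315 = 15.08
A = (26/15.08)^(1/0.3161) ⇒ ln A = ln(1.724)/0.3161 = 1.7225
A = e^1.7225 ≈ 5.599 square kilometres

5.6 square kilometres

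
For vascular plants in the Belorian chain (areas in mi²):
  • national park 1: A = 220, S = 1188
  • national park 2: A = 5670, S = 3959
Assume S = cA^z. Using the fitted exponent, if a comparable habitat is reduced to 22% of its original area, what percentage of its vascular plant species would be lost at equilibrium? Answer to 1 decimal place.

z = ln(3959/1188) / ln(5670/220) = 1.2037 / 3.2493 = 0.3705
S_new/S_old = (A_new/A_old)^z = 0.22^0.3705 = exp(0.3705 × -1.5141) = 0.5707
Fraction lost = 1 − 0.5707 = 0.4293

42.9%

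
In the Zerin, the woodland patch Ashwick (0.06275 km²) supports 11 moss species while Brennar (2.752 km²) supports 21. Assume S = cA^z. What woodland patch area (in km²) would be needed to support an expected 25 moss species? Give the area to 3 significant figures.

7.63 km²

z = ln(21/11) / ln(2.752/0.06275) = 0.6466 / 3.7809 = 0.1710
c = 11 / 0.06275^0.1710 = 11 / 0.6228 = 17.66
A = (25/17.66)^(1/0.1710) ⇒ ln A = ln(1.416)/0.1710 = 2.0318
A = e^2.0318 ≈ 7.628 km²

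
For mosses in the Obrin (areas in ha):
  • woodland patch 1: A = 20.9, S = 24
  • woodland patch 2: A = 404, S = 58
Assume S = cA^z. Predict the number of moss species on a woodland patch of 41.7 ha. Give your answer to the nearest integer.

z = ln(58/24) / ln(404/20.9) = 0.8824 / 2.9617 = 0.2979
c = 24 / 20.9^0.2979 = 24 / 2.474 = 9.703
S₃ = 9.703 × 41.7^0.2979 = 9.703 × 3.039 ≈ 29.48

29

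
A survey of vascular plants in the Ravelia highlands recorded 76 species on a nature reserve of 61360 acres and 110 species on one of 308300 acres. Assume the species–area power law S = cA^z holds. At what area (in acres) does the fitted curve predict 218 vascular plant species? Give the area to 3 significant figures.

z = ln(110/76) / ln(308300/61360) = 0.3697 / 1.6143 = 0.2290
c = 76 / 61360^0.2290 = 76 / 12.49 = 6.084
A = (218/6.084)^(1/0.2290) ⇒ ln A = ln(35.83)/0.2290 = 15.6252
A = e^15.6252 ≈ 6108771 acres

6110000 acres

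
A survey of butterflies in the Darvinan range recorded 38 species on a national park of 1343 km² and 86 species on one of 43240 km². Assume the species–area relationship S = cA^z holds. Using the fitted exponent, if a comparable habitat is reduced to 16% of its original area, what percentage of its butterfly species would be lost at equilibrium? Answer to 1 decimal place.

35.0%

z = ln(86/38) / ln(43240/1343) = 0.8168 / 3.4719 = 0.2353
S_new/S_old = (A_new/A_old)^z = 0.16^0.2353 = exp(0.2353 × -1.8326) = 0.6498
Fraction lost = 1 − 0.6498 = 0.3502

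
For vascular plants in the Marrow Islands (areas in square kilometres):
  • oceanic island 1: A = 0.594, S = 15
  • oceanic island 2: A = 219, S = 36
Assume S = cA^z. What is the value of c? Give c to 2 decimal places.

16.20

z = ln(S₂/S₁) / ln(A₂/A₁) = ln(36/15) / ln(219/0.594) = 0.8755 / 5.9099 = 0.1481
c = S₁ / A₁^z = 15 / 0.594^0.1481 = 15 / 0.9257 = 16.2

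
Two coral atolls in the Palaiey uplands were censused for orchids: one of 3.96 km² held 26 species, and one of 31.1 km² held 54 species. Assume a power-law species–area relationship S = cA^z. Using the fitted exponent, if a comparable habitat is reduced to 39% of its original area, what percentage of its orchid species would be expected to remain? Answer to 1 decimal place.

71.6%

z = ln(54/26) / ln(31.1/3.96) = 0.7309 / 2.0610 = 0.3546
S_new/S_old = (A_new/A_old)^z = 0.39^0.3546 = exp(0.3546 × -0.9416) = 0.7161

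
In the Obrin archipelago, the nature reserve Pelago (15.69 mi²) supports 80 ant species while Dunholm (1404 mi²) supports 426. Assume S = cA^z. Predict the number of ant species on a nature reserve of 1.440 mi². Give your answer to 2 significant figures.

z = ln(426/80) / ln(1404/15.69) = 1.6724 / 4.4941 = 0.3721
c = 80 / 15.69^0.3721 = 80 / 2.786 = 28.72
S₃ = 28.72 × 1.44^0.3721 = 28.72 × 1.145 ≈ 32.89

33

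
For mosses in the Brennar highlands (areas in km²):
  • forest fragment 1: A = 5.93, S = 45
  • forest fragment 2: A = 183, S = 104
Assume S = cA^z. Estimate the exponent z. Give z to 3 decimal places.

0.244

Taking logs: ln S = ln c + z ln A, so z = (ln S₂ − ln S₁)/(ln A₂ − ln A₁).
z = ln(104/45) / ln(183/5.93) = ln(2.311) / ln(30.86) = 0.8377 / 3.4295 = 0.2443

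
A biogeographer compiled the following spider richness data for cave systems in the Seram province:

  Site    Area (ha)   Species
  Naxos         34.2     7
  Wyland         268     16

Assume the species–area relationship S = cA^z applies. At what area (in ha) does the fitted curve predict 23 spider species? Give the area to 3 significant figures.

662 ha

z = ln(16/7) / ln(268/34.2) = 0.8267 / 2.0588 = 0.4015
c = 7 / 34.2^0.4015 = 7 / 4.13 = 1.695
A = (23/1.695)^(1/0.4015) ⇒ ln A = ln(13.57)/0.4015 = 6.4948
A = e^6.4948 ≈ 661.7 ha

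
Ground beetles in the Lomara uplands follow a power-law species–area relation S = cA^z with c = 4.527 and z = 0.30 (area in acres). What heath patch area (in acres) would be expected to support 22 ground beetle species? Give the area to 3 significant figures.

22 = 4.527 × A^0.3  ⇒  A^0.3 = 22/4.527 = 4.86
ln A = ln(4.86) / 0.3 = 1.5810 / 0.3 = 5.2699
A = e^5.2699 ≈ 194.4 acres

194 acres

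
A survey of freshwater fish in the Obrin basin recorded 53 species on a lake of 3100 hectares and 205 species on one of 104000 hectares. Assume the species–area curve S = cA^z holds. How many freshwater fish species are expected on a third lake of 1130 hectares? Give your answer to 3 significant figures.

35.9

z = ln(205/53) / ln(104000/3100) = 1.3527 / 3.5130 = 0.3851
c = 53 / 3100^0.3851 = 53 / 22.1 = 2.398
S₃ = 2.398 × 1130^0.3851 = 2.398 × 14.98 ≈ 35.93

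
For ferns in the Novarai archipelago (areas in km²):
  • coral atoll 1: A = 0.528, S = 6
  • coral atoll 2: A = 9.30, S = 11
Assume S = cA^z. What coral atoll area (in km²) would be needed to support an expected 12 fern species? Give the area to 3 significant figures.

z = ln(11/6) / ln(9.3/0.528) = 0.6061 / 2.8687 = 0.2113
c = 6 / 0.528^0.2113 = 6 / 0.8738 = 6.867
A = (12/6.867)^(1/0.2113) ⇒ ln A = ln(1.748)/0.2113 = 2.6418
A = e^2.6418 ≈ 14.04 km²

14.0 km²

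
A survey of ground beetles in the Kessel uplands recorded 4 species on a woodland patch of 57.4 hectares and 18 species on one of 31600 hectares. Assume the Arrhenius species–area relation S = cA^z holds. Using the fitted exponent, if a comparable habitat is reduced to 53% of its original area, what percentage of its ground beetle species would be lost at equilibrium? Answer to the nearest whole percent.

14%

z = ln(18/4) / ln(31600/57.4) = 1.5041 / 6.3109 = 0.2383
S_new/S_old = (A_new/A_old)^z = 0.53^0.2383 = exp(0.2383 × -0.6349) = 0.8596
Fraction lost = 1 − 0.8596 = 0.1404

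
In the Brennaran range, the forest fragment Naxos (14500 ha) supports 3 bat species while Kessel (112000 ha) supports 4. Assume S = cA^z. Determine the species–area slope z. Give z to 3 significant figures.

0.141

Taking logs: ln S = ln c + z ln A, so z = (ln S₂ − ln S₁)/(ln A₂ − ln A₁).
z = ln(4/3) / ln(112000/14500) = ln(1.333) / ln(7.724) = 0.2877 / 2.0444 = 0.1407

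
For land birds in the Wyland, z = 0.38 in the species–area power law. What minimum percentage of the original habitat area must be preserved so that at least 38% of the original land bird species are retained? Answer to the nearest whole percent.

Need (A_new/A_old)^0.38 = 0.38, so A_new/A_old = 0.38^(1/0.38) = 0.38^2.632
ln(A_new/A_old) = ln 0.38 / 0.38 = -0.9676 / 0.38 = -2.5463
A_new/A_old = e^-2.5463 ≈ 0.07837

8%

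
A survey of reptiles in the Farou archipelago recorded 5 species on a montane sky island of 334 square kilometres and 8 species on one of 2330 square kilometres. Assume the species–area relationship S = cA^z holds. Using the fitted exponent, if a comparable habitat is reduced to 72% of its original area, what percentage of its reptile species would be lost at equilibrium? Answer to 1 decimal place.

7.6%

z = ln(8/5) / ln(2330/334) = 0.4700 / 1.9425 = 0.2420
S_new/S_old = (A_new/A_old)^z = 0.72^0.2420 = exp(0.2420 × -0.3285) = 0.9236
Fraction lost = 1 − 0.9236 = 0.07641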